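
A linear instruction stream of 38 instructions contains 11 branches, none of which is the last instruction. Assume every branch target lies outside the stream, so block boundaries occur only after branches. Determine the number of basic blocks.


With no in-sequence branch targets, the leaders are the first instruction plus the instruction after each branch.
Number of basic blocks = branches + 1
= 11 + 1 = 12

12


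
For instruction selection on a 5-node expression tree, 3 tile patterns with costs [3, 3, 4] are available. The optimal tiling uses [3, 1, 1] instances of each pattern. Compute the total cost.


Total cost = sum(count_i * cost_i)
= 3*3 + 1*3 + 1*4
= 16

16


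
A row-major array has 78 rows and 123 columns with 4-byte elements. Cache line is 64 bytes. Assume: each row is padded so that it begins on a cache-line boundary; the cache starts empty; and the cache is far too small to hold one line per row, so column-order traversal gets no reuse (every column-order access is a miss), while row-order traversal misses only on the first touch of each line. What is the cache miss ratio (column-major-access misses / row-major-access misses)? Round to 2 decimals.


Each row occupies 123 * 4 = 492 bytes and starts on a line boundary, so it spans ceil(492 / 64) = 8 cache lines.
Row-major traversal misses (one per line touched): 78 * ceil(123 * 4 / 64) = 624
Column-major traversal misses (no reuse, every access misses): 78 * 123 = 9594
Ratio = 9594 / 624 = 15.38

15.38


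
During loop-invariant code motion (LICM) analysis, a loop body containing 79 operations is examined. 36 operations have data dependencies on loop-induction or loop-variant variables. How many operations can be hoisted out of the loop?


Invariant candidates = total - loop-dependent
= 79 - 36 = 43

43


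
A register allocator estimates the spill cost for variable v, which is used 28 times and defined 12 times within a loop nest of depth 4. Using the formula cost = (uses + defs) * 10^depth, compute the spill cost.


uses + defs = 28 + 12 = 40
10^4 = 10000
Spill cost = 40 * 10000 = 400000

400000


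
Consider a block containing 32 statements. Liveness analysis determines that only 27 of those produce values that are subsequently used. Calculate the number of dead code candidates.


Dead code = total statements - live definitions
= 32 - 27 = 5

5


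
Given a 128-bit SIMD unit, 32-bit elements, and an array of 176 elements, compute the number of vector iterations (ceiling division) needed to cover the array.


Width = 128 / 32 = 4 elements per vector op
Iterations = ceil(176 / 4) = 44

44


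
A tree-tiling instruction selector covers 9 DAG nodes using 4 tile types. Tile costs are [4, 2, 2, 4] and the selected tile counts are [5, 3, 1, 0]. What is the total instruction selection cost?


Total cost = sum(count_i * cost_i)
= 5*4 + 3*2 + 1*2 + 0*4
= 28

28


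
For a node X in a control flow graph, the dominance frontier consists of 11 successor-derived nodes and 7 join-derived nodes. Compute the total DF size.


DF(X) = direct successor contributions + join point contributions
= 11 + 7 = 18

18


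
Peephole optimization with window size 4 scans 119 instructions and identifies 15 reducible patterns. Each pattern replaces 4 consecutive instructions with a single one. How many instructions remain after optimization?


Each match removes 3 instructions.
Total removed = 15 * 3 = 45
Remaining = 119 - 45 = 74

74


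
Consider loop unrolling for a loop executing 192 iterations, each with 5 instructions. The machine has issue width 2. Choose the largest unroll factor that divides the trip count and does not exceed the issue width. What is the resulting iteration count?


Largest divisor of 192 <= 2 is 2
New iterations = 192 / 2 = 96

96


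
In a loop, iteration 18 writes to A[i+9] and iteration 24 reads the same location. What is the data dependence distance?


Distance = read iteration - write iteration
= 24 - 18 = 6

6


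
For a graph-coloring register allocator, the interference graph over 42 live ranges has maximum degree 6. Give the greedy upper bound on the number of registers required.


Greedy coloring never needs more than (max_degree + 1) colors: when coloring a vertex, at most max_degree neighbors are already colored.
Upper bound = 6 + 1 = 7

7


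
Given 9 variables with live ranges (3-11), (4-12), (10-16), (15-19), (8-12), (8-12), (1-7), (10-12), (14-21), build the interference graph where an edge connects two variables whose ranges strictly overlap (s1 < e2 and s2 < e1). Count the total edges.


Check all pairs for overlapping intervals.
Two intervals (s1,e1) and (s2,e2) overlap if s1 < e2 and s2 < e1.
v0 (3-11) vs v1..v8: overlaps v1, v2, v4, v5, v6, v7 -> 6
v1 (4-12) vs v2..v8: overlaps v2, v4, v5, v6, v7 -> 5
v2 (10-16) vs v3..v8: overlaps v3, v4, v5, v7, v8 -> 5
v3 (15-19) vs v4..v8: overlaps v8 -> 1
v4 (8-12) vs v5..v8: overlaps v5, v7 -> 2
v5 (8-12) vs v6..v8: overlaps v7 -> 1
v6 (1-7) vs v7..v8: overlaps none -> 0
v7 (10-12) vs v8: overlaps none -> 0
Total overlapping pairs = 6 + 5 + 5 + 1 + 2 + 1 + 0 + 0 = 20

20


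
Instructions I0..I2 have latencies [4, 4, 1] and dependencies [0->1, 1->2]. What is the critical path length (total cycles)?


Compute longest path through dependency graph: dist(Ik) = max over predecessors of dist + latency(Ik).
dist(I0) = latency 4 = 4
dist(I1) = dist(I0) + 4 = 4 + 4 = 8
dist(I2) = dist(I1) + 1 = 8 + 1 = 9
Critical path = max dist = 9

9


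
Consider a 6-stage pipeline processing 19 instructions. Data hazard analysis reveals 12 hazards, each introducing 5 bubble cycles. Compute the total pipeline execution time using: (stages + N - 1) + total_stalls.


Base cycles = 6 + 19 - 1 = 24
Total stalls = 12 * 5 = 60
Total = 24 + 60 = 84

84


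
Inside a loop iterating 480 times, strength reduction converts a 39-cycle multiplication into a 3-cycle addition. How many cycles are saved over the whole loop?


Per-iteration saving = 39 - 3 = 36
Total saved = 480 * 36 = 17280

17280


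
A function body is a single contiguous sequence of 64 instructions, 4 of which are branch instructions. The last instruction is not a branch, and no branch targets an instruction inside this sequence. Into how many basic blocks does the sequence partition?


With no in-sequence branch targets, the leaders are the first instruction plus the instruction after each branch.
Number of basic blocks = branches + 1
= 4 + 1 = 5

5


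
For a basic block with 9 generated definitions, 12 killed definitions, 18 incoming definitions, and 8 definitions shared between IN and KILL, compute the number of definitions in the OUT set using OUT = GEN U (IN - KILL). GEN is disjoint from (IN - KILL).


IN - KILL: 18 - 8 = 10 surviving definitions
OUT = GEN + surviving = 9 + 10 = 19

19


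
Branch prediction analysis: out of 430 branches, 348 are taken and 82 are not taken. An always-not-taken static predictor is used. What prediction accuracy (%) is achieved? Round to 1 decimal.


Predictor: always-not-taken
Correct predictions = 82
Accuracy = 82 / 430 * 100 = 19.1%

19.1


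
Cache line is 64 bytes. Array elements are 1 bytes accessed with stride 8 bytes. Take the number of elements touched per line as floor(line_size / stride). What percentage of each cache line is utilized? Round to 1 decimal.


Elements per cache line = floor(64 / 8) = 8
Bytes used = 8 * 1 = 8
Utilization = 8 / 64 * 100 = 12.5%

12.5


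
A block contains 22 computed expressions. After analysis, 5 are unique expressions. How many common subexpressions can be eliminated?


CSE count = total expressions - unique expressions
= 22 - 5 = 17

17


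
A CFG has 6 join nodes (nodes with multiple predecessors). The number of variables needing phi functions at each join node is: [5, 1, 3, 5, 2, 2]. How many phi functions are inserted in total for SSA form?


Total phi functions = sum of phi functions at each join node
= 5 + 1 + 3 + 5 + 2 + 2 = 18

18


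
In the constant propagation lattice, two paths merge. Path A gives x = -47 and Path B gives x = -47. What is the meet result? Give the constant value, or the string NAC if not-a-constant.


Meet operation: if both paths give the same constant, result is that constant; if they differ, result is NAC (not-a-constant).
Path A: -47, Path B: -47 -> equal
Result: constant -> -47

-47


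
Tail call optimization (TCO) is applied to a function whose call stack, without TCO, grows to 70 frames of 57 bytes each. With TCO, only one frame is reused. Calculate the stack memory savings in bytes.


Without TCO: 70 * 57 = 3990 bytes
With TCO: reuse 1 frame = 57 bytes
Savings = 3990 - 57 = 3933

3933


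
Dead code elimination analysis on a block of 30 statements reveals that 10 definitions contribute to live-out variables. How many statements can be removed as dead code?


Dead code = total statements - live definitions
= 30 - 10 = 20

20


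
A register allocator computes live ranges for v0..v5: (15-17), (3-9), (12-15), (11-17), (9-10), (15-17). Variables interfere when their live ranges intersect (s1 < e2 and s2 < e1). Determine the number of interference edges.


Check all pairs for overlapping intervals.
Two intervals (s1,e1) and (s2,e2) overlap if s1 < e2 and s2 < e1.
v0 (15-17) vs v1..v5: overlaps v3, v5 -> 2
v1 (3-9) vs v2..v5: overlaps none -> 0
v2 (12-15) vs v3..v5: overlaps v3 -> 1
v3 (11-17) vs v4..v5: overlaps v5 -> 1
v4 (9-10) vs v5: overlaps none -> 0
Total overlapping pairs = 2 + 0 + 1 + 1 + 0 = 4

4


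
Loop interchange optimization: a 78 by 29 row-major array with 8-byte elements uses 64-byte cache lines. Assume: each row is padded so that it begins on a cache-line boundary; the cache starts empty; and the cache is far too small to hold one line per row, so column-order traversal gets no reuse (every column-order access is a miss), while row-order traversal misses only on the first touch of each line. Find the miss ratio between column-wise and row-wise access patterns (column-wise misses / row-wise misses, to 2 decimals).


Each row occupies 29 * 8 = 232 bytes and starts on a line boundary, so it spans ceil(232 / 64) = 4 cache lines.
Row-major traversal misses (one per line touched): 78 * ceil(29 * 8 / 64) = 312
Column-major traversal misses (no reuse, every access misses): 78 * 29 = 2262
Ratio = 2262 / 312 = 7.25

7.25


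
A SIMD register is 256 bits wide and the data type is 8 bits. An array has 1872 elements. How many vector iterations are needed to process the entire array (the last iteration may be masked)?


Width = 256 / 8 = 32 elements per vector op
Iterations = ceil(1872 / 32) = 59

59


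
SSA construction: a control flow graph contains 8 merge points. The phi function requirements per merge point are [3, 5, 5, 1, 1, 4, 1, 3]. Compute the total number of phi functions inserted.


Total phi functions = sum of phi functions at each join node
= 3 + 5 + 5 + 1 + 1 + 4 + 1 + 3 = 23

23


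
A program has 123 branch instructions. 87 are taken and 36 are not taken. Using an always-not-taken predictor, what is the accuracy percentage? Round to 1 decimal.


Predictor: always-not-taken
Correct predictions = 36
Accuracy = 36 / 123 * 100 = 29.3%

29.3


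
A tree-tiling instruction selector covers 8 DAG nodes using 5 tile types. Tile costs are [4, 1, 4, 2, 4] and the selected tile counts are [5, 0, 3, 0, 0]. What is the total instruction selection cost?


Total cost = sum(count_i * cost_i)
= 5*4 + 0*1 + 3*4 + 0*2 + 0*4
= 32

32


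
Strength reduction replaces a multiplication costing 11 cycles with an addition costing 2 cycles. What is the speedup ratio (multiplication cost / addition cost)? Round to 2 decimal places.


Ratio = mult_cost / add_cost = 11 / 2 = 5.5

5.5


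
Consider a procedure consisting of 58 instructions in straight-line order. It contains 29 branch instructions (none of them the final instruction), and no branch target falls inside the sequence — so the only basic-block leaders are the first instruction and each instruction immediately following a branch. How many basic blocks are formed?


With no in-sequence branch targets, the leaders are the first instruction plus the instruction after each branch.
Number of basic blocks = branches + 1
= 29 + 1 = 30

30


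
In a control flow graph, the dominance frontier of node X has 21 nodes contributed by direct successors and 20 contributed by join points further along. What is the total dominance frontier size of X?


DF(X) = direct successor contributions + join point contributions
= 21 + 20 = 41

41


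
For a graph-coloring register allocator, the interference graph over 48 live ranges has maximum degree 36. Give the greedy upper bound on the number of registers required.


Greedy coloring never needs more than (max_degree + 1) colors: when coloring a vertex, at most max_degree neighbors are already colored.
Upper bound = 36 + 1 = 37

37


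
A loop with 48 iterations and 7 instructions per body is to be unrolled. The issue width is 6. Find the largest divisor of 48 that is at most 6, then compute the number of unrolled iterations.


Largest divisor of 48 <= 6 is 6
New iterations = 48 / 6 = 8

8


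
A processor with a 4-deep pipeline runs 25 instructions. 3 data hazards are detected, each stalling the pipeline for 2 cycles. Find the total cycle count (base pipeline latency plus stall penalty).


Base cycles = 4 + 25 - 1 = 28
Total stalls = 3 * 2 = 6
Total = 28 + 6 = 34

34


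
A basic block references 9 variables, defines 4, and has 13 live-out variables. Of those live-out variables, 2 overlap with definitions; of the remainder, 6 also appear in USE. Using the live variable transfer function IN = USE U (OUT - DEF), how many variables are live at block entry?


OUT - DEF: 13 - 2 = 11
|IN| = |USE| + |OUT - DEF| - |USE ∩ (OUT - DEF)| = 9 + 11 - 6 = 14

14


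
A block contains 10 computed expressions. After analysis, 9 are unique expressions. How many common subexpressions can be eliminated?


CSE count = total expressions - unique expressions
= 10 - 9 = 1

1


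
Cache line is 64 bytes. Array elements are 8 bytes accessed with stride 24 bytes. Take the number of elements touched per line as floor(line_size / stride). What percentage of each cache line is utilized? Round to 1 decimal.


Elements per cache line = floor(64 / 24) = 2
Bytes used = 2 * 8 = 16
Utilization = 16 / 64 * 100 = 25.0%

25.0


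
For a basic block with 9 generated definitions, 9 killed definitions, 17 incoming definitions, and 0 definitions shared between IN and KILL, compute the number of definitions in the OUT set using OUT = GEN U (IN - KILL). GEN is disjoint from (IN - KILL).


IN - KILL: 17 - 0 = 17 surviving definitions
OUT = GEN + surviving = 9 + 17 = 26

26


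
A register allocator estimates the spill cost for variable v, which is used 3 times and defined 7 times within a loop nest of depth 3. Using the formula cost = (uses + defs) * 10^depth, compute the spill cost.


uses + defs = 3 + 7 = 10
10^3 = 1000
Spill cost = 10 * 1000 = 10000

10000


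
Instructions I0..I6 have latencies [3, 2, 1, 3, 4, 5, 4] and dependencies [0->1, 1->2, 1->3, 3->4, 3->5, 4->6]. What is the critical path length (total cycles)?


Compute longest path through dependency graph: dist(Ik) = max over predecessors of dist + latency(Ik).
dist(I0) = latency 3 = 3
dist(I1) = dist(I0) + 2 = 3 + 2 = 5
dist(I2) = dist(I1) + 1 = 5 + 1 = 6
dist(I3) = dist(I1) + 3 = 5 + 3 = 8
dist(I4) = dist(I3) + 4 = 8 + 4 = 12
dist(I5) = dist(I3) + 5 = 8 + 5 = 13
dist(I6) = dist(I4) + 4 = 12 + 4 = 16
Critical path = max dist = 16

16


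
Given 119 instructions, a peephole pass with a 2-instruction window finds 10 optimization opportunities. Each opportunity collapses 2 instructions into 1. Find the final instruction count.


Each match removes 1 instructions.
Total removed = 10 * 1 = 10
Remaining = 119 - 10 = 109

109


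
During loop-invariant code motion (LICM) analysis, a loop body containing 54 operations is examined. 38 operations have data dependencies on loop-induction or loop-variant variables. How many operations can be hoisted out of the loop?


Invariant candidates = total - loop-dependent
= 54 - 38 = 16

16


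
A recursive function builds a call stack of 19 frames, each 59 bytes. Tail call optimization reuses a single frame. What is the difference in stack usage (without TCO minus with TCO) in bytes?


Without TCO: 19 * 59 = 1121 bytes
With TCO: reuse 1 frame = 59 bytes
Savings = 1121 - 59 = 1062

1062


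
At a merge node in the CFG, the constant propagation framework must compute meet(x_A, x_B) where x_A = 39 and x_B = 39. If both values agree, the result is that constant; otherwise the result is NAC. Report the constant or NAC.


Meet operation: if both paths give the same constant, result is that constant; if they differ, result is NAC (not-a-constant).
Path A: 39, Path B: 39 -> equal
Result: constant -> 39

39


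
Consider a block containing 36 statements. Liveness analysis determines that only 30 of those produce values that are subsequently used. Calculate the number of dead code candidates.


Dead code = total statements - live definitions
= 36 - 30 = 6

6


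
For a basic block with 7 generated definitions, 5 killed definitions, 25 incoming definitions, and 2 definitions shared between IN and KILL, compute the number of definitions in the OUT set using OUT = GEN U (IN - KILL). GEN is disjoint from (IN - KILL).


IN - KILL: 25 - 2 = 23 surviving definitions
OUT = GEN + surviving = 7 + 23 = 30

30


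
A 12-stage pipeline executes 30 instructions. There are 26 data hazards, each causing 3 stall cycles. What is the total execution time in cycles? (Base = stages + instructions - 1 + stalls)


Base cycles = 12 + 30 - 1 = 41
Total stalls = 26 * 3 = 78
Total = 41 + 78 = 119

119


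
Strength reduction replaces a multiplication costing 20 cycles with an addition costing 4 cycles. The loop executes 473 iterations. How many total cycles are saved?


Per-iteration saving = 20 - 4 = 16
Total saved = 473 * 16 = 7568

7568


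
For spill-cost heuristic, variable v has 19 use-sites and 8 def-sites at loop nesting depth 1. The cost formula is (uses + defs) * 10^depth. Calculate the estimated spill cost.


uses + defs = 19 + 8 = 27
10^1 = 10
Spill cost = 27 * 10 = 270

270


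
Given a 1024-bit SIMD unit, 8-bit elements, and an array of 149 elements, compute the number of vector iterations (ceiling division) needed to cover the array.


Width = 1024 / 8 = 128 elements per vector op
Iterations = ceil(149 / 128) = 2

2


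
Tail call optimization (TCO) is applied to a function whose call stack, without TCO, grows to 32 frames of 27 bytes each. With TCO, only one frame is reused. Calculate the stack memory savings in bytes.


Without TCO: 32 * 27 = 864 bytes
With TCO: reuse 1 frame = 27 bytes
Savings = 864 - 27 = 837

837


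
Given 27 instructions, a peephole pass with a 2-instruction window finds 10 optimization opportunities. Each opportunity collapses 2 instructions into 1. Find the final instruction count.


Each match removes 1 instructions.
Total removed = 10 * 1 = 10
Remaining = 27 - 10 = 17

17


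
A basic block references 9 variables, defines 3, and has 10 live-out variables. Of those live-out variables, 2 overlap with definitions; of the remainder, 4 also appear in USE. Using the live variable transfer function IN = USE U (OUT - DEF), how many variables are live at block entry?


OUT - DEF: 10 - 2 = 8
|IN| = |USE| + |OUT - DEF| - |USE ∩ (OUT - DEF)| = 9 + 8 - 4 = 13

13


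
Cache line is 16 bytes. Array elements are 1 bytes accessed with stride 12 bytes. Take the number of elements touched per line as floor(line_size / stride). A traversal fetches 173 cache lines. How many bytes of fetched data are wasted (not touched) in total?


Elements per line = floor(16 / 12) = 1
Bytes used per line = 1 * 1 = 1
Wasted per line = 16 - 1 = 15
Total wasted = 15 * 173 = 2595

2595


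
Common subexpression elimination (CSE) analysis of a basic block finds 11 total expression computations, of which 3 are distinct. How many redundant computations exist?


CSE count = total expressions - unique expressions
= 11 - 3 = 8

8


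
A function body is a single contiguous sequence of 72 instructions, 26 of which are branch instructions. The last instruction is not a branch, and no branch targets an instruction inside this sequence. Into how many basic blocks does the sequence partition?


With no in-sequence branch targets, the leaders are the first instruction plus the instruction after each branch.
Number of basic blocks = branches + 1
= 26 + 1 = 27

27


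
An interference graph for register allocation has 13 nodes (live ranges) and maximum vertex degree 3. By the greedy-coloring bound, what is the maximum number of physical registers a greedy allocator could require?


Greedy coloring never needs more than (max_degree + 1) colors: when coloring a vertex, at most max_degree neighbors are already colored.
Upper bound = 3 + 1 = 4

4


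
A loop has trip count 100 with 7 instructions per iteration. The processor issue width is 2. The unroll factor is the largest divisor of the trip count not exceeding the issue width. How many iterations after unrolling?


Largest divisor of 100 <= 2 is 2
New iterations = 100 / 2 = 50

50


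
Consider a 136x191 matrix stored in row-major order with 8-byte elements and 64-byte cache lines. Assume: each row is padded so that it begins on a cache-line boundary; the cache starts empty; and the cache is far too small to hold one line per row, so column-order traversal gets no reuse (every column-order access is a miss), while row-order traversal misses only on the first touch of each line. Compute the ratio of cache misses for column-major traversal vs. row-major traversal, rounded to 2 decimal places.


Each row occupies 191 * 8 = 1528 bytes and starts on a line boundary, so it spans ceil(1528 / 64) = 24 cache lines.
Row-major traversal misses (one per line touched): 136 * ceil(191 * 8 / 64) = 3264
Column-major traversal misses (no reuse, every access misses): 136 * 191 = 25976
Ratio = 25976 / 3264 = 7.96

7.96


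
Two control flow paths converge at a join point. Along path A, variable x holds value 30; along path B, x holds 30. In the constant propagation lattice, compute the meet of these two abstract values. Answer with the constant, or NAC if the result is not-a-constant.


Meet operation: if both paths give the same constant, result is that constant; if they differ, result is NAC (not-a-constant).
Path A: 30, Path B: 30 -> equal
Result: constant -> 30

30


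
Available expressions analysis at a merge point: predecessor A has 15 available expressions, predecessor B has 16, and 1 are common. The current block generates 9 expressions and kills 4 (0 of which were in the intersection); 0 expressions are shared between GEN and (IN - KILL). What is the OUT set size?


IN = intersection of predecessors = 1
IN - KILL = 1 - 0 = 1
|OUT| = |GEN| + |IN - KILL| - |GEN ∩ (IN - KILL)| = 9 + 1 - 0 = 10

10


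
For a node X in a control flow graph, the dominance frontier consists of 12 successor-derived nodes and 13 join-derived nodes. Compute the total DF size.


DF(X) = direct successor contributions + join point contributions
= 12 + 13 = 25

25


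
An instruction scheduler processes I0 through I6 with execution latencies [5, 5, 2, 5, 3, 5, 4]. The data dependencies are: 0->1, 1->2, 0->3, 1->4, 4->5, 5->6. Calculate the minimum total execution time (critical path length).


Compute longest path through dependency graph: dist(Ik) = max over predecessors of dist + latency(Ik).
dist(I0) = latency 5 = 5
dist(I1) = dist(I0) + 5 = 5 + 5 = 10
dist(I2) = dist(I1) + 2 = 10 + 2 = 12
dist(I3) = dist(I0) + 5 = 5 + 5 = 10
dist(I4) = dist(I1) + 3 = 10 + 3 = 13
dist(I5) = dist(I4) + 5 = 13 + 5 = 18
dist(I6) = dist(I5) + 4 = 18 + 4 = 22
Critical path = max dist = 22

22


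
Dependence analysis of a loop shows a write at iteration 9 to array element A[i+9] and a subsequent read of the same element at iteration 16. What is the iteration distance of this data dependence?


Distance = read iteration - write iteration
= 16 - 9 = 7

7


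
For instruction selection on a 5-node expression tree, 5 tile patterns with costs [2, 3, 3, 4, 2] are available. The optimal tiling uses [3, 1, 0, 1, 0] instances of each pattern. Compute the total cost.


Total cost = sum(count_i * cost_i)
= 3*2 + 1*3 + 0*3 + 1*4 + 0*2
= 13

13


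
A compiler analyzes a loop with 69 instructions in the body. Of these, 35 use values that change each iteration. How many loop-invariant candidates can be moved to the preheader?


Invariant candidates = total - loop-dependent
= 69 - 35 = 34

34


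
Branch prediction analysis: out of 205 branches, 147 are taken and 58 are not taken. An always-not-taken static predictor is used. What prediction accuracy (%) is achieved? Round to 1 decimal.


Predictor: always-not-taken
Correct predictions = 58
Accuracy = 58 / 205 * 100 = 28.3%

28.3


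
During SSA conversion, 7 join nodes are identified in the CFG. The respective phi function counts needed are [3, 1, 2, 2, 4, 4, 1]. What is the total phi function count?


Total phi functions = sum of phi functions at each join node
= 3 + 1 + 2 + 2 + 4 + 4 + 1 = 17

17


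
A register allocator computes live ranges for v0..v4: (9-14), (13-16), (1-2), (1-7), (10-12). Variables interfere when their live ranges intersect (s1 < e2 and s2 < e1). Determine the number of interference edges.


Check all pairs for overlapping intervals.
Two intervals (s1,e1) and (s2,e2) overlap if s1 < e2 and s2 < e1.
v0 (9-14) vs v1..v4: overlaps v1, v4 -> 2
v1 (13-16) vs v2..v4: overlaps none -> 0
v2 (1-2) vs v3..v4: overlaps v3 -> 1
v3 (1-7) vs v4: overlaps none -> 0
Total overlapping pairs = 2 + 0 + 1 + 0 = 3

3


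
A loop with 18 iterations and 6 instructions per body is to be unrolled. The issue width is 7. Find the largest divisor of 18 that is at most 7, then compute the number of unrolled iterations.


Largest divisor of 18 <= 7 is 6
New iterations = 18 / 6 = 3

3


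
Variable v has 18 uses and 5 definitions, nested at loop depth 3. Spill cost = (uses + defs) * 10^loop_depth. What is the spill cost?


uses + defs = 18 + 5 = 23
10^3 = 1000
Spill cost = 23 * 1000 = 23000

23000


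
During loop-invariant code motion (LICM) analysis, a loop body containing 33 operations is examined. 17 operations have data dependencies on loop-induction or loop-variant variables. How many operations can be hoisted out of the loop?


Invariant candidates = total - loop-dependent
= 33 - 17 = 16

16


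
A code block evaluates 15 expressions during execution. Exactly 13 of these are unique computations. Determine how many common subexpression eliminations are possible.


CSE count = total expressions - unique expressions
= 15 - 13 = 2

2


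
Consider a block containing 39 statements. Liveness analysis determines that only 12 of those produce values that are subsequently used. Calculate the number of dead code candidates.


Dead code = total statements - live definitions
= 39 - 12 = 27

27


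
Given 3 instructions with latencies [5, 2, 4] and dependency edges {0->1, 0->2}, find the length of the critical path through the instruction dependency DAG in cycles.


Compute longest path through dependency graph: dist(Ik) = max over predecessors of dist + latency(Ik).
dist(I0) = latency 5 = 5
dist(I1) = dist(I0) + 2 = 5 + 2 = 7
dist(I2) = dist(I0) + 4 = 5 + 4 = 9
Critical path = max dist = 9

9


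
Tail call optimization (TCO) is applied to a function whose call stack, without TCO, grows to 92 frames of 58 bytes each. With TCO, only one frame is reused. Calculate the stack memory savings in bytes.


Without TCO: 92 * 58 = 5336 bytes
With TCO: reuse 1 frame = 58 bytes
Savings = 5336 - 58 = 5278

5278


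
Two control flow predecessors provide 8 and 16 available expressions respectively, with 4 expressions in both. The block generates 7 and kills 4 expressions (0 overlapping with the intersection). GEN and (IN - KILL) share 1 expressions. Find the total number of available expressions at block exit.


IN = intersection of predecessors = 4
IN - KILL = 4 - 0 = 4
|OUT| = |GEN| + |IN - KILL| - |GEN ∩ (IN - KILL)| = 7 + 4 - 1 = 10

10


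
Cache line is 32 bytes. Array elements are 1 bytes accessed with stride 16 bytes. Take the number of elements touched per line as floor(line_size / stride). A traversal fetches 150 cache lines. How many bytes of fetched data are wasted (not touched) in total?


Elements per line = floor(32 / 16) = 2
Bytes used per line = 2 * 1 = 2
Wasted per line = 32 - 2 = 30
Total wasted = 30 * 150 = 4500

4500


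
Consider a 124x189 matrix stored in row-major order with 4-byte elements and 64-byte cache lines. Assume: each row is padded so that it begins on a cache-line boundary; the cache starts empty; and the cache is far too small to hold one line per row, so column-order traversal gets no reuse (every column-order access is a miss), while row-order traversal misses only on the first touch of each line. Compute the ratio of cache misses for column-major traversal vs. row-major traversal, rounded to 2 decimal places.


Each row occupies 189 * 4 = 756 bytes and starts on a line boundary, so it spans ceil(756 / 64) = 12 cache lines.
Row-major traversal misses (one per line touched): 124 * ceil(189 * 4 / 64) = 1488
Column-major traversal misses (no reuse, every access misses): 124 * 189 = 23436
Ratio = 23436 / 1488 = 15.75

15.75


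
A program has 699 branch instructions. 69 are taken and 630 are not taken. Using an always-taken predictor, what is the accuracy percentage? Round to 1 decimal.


Predictor: always-taken
Correct predictions = 69
Accuracy = 69 / 699 * 100 = 9.9%

9.9


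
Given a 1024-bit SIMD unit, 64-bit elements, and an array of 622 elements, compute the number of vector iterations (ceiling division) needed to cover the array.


Width = 1024 / 64 = 16 elements per vector op
Iterations = ceil(622 / 16) = 39

39


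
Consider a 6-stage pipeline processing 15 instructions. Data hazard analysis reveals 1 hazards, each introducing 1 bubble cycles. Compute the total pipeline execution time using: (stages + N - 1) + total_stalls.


Base cycles = 6 + 15 - 1 = 20
Total stalls = 1 * 1 = 1
Total = 20 + 1 = 21

21


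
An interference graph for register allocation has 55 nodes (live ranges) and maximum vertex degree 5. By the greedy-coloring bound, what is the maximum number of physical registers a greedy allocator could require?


Greedy coloring never needs more than (max_degree + 1) colors: when coloring a vertex, at most max_degree neighbors are already colored.
Upper bound = 5 + 1 = 6

6


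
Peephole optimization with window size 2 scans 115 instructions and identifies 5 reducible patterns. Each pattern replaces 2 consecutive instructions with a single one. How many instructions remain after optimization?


Each match removes 1 instructions.
Total removed = 5 * 1 = 5
Remaining = 115 - 5 = 110

110


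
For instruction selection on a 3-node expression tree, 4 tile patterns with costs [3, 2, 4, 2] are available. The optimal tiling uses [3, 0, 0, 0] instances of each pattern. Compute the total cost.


Total cost = sum(count_i * cost_i)
= 3*3 + 0*2 + 0*4 + 0*2
= 9

9


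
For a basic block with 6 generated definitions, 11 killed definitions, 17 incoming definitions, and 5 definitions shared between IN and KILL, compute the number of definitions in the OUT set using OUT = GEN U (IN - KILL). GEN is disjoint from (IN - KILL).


IN - KILL: 17 - 5 = 12 surviving definitions
OUT = GEN + surviving = 6 + 12 = 18

18


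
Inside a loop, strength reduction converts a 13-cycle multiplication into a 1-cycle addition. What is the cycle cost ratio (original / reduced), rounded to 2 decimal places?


Ratio = mult_cost / add_cost = 13 / 1 = 13.0

13.0


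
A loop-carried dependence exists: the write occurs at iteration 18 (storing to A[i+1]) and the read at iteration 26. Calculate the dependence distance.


Distance = read iteration - write iteration
= 26 - 18 = 8

8


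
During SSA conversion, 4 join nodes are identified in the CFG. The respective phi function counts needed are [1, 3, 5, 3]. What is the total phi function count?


Total phi functions = sum of phi functions at each join node
= 1 + 3 + 5 + 3 = 12

12


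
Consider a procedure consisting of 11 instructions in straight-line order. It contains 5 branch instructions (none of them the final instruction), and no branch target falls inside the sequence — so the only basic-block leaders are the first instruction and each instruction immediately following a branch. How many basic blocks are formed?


With no in-sequence branch targets, the leaders are the first instruction plus the instruction after each branch.
Number of basic blocks = branches + 1
= 5 + 1 = 6

6


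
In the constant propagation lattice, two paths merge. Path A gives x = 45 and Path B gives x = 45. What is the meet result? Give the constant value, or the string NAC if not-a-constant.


Meet operation: if both paths give the same constant, result is that constant; if they differ, result is NAC (not-a-constant).
Path A: 45, Path B: 45 -> equal
Result: constant -> 45

45


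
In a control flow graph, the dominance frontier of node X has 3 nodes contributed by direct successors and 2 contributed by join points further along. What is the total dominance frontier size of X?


DF(X) = direct successor contributions + join point contributions
= 3 + 2 = 5

5


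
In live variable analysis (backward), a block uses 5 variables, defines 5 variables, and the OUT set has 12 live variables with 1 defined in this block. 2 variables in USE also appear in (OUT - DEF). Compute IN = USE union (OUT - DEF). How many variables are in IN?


OUT - DEF: 12 - 1 = 11
|IN| = |USE| + |OUT - DEF| - |USE ∩ (OUT - DEF)| = 5 + 11 - 2 = 14

14


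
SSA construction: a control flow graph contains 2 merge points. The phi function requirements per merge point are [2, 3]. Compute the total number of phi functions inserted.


Total phi functions = sum of phi functions at each join node
= 2 + 3 = 5

5


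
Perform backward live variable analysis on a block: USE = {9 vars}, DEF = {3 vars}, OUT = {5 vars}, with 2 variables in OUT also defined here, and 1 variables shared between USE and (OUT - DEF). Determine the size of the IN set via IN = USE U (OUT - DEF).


OUT - DEF: 5 - 2 = 3
|IN| = |USE| + |OUT - DEF| - |USE ∩ (OUT - DEF)| = 9 + 3 - 1 = 11

11


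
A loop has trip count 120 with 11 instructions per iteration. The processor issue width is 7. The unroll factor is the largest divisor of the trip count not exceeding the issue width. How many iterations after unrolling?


Largest divisor of 120 <= 7 is 6
New iterations = 120 / 6 = 20

20


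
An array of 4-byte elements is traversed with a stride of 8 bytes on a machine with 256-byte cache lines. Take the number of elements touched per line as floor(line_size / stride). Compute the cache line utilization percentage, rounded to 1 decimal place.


Elements per cache line = floor(256 / 8) = 32
Bytes used = 32 * 4 = 128
Utilization = 128 / 256 * 100 = 50.0%

50.0


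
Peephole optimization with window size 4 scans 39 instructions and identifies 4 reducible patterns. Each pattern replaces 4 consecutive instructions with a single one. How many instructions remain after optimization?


Each match removes 3 instructions.
Total removed = 4 * 3 = 12
Remaining = 39 - 12 = 27

27


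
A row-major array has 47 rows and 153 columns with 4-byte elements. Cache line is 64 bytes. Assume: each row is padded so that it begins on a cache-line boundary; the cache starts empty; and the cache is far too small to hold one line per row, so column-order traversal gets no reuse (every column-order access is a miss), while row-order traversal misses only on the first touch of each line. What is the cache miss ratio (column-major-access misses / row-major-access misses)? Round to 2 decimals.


Each row occupies 153 * 4 = 612 bytes and starts on a line boundary, so it spans ceil(612 / 64) = 10 cache lines.
Row-major traversal misses (one per line touched): 47 * ceil(153 * 4 / 64) = 470
Column-major traversal misses (no reuse, every access misses): 47 * 153 = 7191
Ratio = 7191 / 470 = 15.3

15.3


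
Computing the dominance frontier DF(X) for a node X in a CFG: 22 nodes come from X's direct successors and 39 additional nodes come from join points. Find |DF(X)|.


DF(X) = direct successor contributions + join point contributions
= 22 + 39 = 61

61


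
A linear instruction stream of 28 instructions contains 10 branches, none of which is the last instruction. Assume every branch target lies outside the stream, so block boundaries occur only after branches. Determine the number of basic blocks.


With no in-sequence branch targets, the leaders are the first instruction plus the instruction after each branch.
Number of basic blocks = branches + 1
= 10 + 1 = 11

11


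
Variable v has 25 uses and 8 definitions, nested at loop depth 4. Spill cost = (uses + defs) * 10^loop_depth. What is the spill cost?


uses + defs = 25 + 8 = 33
10^4 = 10000
Spill cost = 33 * 10000 = 330000

330000


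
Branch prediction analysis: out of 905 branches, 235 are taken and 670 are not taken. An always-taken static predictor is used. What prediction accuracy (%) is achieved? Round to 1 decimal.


Predictor: always-taken
Correct predictions = 235
Accuracy = 235 / 905 * 100 = 26.0%

26.0


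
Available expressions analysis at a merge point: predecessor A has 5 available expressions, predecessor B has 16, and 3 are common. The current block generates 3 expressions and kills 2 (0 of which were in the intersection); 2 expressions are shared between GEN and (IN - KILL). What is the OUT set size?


IN = intersection of predecessors = 3
IN - KILL = 3 - 0 = 3
|OUT| = |GEN| + |IN - KILL| - |GEN ∩ (IN - KILL)| = 3 + 3 - 2 = 4

4


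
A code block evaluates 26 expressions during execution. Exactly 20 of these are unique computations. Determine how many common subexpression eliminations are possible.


CSE count = total expressions - unique expressions
= 26 - 20 = 6

6


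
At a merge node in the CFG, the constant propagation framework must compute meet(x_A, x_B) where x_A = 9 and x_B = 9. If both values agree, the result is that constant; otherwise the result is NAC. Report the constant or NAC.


Meet operation: if both paths give the same constant, result is that constant; if they differ, result is NAC (not-a-constant).
Path A: 9, Path B: 9 -> equal
Result: constant -> 9

9


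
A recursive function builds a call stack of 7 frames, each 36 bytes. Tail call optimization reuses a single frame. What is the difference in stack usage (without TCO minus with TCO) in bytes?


Without TCO: 7 * 36 = 252 bytes
With TCO: reuse 1 frame = 36 bytes
Savings = 252 - 36 = 216

216


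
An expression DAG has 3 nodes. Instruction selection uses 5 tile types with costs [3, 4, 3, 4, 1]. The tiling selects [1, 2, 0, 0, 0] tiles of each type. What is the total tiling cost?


Total cost = sum(count_i * cost_i)
= 1*3 + 2*4 + 0*3 + 0*4 + 0*1
= 11

11


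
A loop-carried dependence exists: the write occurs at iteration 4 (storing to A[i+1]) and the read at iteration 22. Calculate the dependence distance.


Distance = read iteration - write iteration
= 22 - 4 = 18

18


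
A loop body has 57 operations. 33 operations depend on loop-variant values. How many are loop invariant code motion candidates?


Invariant candidates = total - loop-dependent
= 57 - 33 = 24

24


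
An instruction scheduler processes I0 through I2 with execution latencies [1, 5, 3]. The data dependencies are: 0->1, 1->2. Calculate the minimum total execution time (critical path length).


Compute longest path through dependency graph: dist(Ik) = max over predecessors of dist + latency(Ik).
dist(I0) = latency 1 = 1
dist(I1) = dist(I0) + 5 = 1 + 5 = 6
dist(I2) = dist(I1) + 3 = 6 + 3 = 9
Critical path = max dist = 9

9
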